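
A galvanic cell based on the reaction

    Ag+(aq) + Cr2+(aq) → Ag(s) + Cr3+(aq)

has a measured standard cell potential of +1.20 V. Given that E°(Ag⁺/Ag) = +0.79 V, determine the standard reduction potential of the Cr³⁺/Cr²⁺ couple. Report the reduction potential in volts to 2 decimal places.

−0.41 V

In the reaction as written the Ag⁺/Ag couple is reduced (cathode) and Cr³⁺/Cr²⁺ is oxidized (anode), so E°cell = E°(Ag⁺/Ag) − E°(Cr³⁺/Cr²⁺).
E°(Cr³⁺/Cr²⁺) = E°(cathode) − E°cell = +0.79 − (+1.20) = −0.41 V.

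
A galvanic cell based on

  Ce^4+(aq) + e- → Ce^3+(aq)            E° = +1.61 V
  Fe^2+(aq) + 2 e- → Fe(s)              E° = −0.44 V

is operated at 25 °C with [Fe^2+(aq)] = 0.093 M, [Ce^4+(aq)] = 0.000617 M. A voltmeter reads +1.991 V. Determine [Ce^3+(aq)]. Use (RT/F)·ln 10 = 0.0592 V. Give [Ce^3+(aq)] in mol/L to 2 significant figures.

0.020 M

With Ce⁴⁺/Ce³⁺ at the cathode and Fe²⁺/Fe at the anode, E°cell = +1.61 − (−0.44) = +2.05 V (n = 2).
From the Nernst equation, log Q = n(E° − E)/0.0592 = 2·(+2.05 − (+1.991))/0.0592 = 1.993.
Balancing electrons gives 2 Ce^4+(aq) + Fe(s) → 2 Ce^3+(aq) + Fe^2+(aq); thus Q = ([Ce^3+(aq)]^2·[Fe^2+(aq)]) / [Ce^4+(aq)]^2.
Isolating [Ce^3+(aq)] in Q = 10^{1.993} yields log [Ce^3+(aq)] = −1.697, i.e. 0.020 M.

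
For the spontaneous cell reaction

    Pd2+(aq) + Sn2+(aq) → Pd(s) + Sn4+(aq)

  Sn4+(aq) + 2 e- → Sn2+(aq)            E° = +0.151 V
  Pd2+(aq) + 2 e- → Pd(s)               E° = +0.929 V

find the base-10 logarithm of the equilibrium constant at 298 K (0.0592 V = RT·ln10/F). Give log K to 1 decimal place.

log K = 26.3

The Pd²⁺/Pd couple is reduced (cathode); E°cell = +0.929 − (+0.151) = +0.778 V with n = 2.
At equilibrium E = 0, so log K = nE°cell / 0.0592 = (2)(+0.778) / 0.0592 = 26.3.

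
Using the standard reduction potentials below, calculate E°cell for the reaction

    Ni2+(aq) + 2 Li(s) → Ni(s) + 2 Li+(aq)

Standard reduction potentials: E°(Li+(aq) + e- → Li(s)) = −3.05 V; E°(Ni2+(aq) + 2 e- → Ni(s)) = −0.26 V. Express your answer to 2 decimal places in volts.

+2.79 V

In the reaction as written, Ni2+(aq) is reduced (cathode) and Li+(aq) is produced by oxidation at the anode.
E°cell = E°(cathode) − E°(anode) = −0.26 − (−3.05) = +2.79 V.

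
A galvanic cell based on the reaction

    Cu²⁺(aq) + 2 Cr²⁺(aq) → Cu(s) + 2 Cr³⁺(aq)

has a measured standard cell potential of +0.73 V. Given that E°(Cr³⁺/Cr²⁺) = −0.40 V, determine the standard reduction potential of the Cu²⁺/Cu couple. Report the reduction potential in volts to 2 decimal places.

+0.33 V

In the reaction as written the Cu²⁺/Cu couple is reduced (cathode) and Cr³⁺/Cr²⁺ is oxidized (anode), so E°cell = E°(Cu²⁺/Cu) − E°(Cr³⁺/Cr²⁺).
E°(Cu²⁺/Cu) = E°cell + E°(anode) = +0.73 + (−0.40) = +0.33 V.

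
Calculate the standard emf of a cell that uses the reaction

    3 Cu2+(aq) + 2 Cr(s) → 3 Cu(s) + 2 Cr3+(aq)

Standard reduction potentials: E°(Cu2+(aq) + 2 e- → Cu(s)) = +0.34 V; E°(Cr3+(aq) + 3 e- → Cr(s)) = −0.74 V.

+1.08 V

Cu2+(aq) gains electrons, so the Cu²⁺/Cu couple is the cathode; the Cr³⁺/Cr couple is the anode.
E°cell = E°(cathode) − E°(anode) = +0.34 − (−0.74) = +1.08 V.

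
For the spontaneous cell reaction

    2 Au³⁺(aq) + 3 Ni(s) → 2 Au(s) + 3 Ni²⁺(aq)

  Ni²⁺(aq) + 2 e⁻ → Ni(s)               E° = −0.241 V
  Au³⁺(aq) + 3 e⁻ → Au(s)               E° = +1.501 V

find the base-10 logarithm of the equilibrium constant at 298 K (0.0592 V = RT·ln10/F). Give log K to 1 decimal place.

log K = 176.6

The Au³⁺/Au couple is reduced (cathode); E°cell = +1.501 − (−0.241) = +1.742 V with n = 6.
At equilibrium E = 0, so log K = nE°cell / 0.0592 = (6)(+1.742) / 0.0592 = 176.6.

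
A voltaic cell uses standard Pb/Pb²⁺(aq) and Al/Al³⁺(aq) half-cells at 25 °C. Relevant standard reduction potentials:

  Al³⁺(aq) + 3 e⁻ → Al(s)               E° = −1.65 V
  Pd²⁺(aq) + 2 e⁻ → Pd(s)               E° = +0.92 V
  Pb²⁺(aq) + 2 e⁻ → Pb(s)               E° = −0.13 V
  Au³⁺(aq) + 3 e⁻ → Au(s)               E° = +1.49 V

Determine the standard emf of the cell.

+1.52 V

The Pb²⁺/Pb couple has the higher E°, so Pb ion is reduced (cathode) and Al is oxidized (anode).
E°cell = E°(cathode) − E°(anode) = −0.13 − (−1.65) = +1.52 V.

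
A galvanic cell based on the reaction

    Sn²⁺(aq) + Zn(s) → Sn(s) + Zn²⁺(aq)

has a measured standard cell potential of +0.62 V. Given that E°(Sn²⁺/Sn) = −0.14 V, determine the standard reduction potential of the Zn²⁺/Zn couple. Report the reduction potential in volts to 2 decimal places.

In the reaction as written the Sn²⁺/Sn couple is reduced (cathode) and Zn²⁺/Zn is oxidized (anode), so E°cell = E°(Sn²⁺/Sn) − E°(Zn²⁺/Zn).
E°(Zn²⁺/Zn) = E°(cathode) − E°cell = −0.14 − (+0.62) = −0.76 V.

−0.76 V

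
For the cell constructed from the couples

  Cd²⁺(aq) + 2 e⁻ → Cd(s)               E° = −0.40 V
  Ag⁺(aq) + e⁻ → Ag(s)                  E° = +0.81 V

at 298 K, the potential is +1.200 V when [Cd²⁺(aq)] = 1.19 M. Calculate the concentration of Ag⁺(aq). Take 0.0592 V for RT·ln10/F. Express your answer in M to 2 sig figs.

0.74 M

With Ag⁺/Ag at the cathode and Cd²⁺/Cd at the anode, E°cell = +0.81 − (−0.40) = +1.21 V (n = 2).
Since E = E° − (0.0592/n)·log Q, log Q = n(E° − E)/0.0592 = 0.338.
Balancing electrons gives 2 Ag⁺(aq) + Cd(s) → 2 Ag(s) + Cd²⁺(aq); thus Q = [Cd²⁺(aq)] / [Ag⁺(aq)]^2.
Substituting the known concentrations and solving, log [Ag⁺(aq)] = −0.131 and [Ag⁺(aq)] = 0.74 M.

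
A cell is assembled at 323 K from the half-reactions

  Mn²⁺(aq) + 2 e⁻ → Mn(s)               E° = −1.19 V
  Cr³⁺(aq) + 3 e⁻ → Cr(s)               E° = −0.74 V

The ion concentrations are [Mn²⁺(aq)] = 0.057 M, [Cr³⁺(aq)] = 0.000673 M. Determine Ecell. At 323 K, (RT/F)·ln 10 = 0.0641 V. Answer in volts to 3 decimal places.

+0.422 V

Cr³⁺/Cr is reduced (cathode, E° = −0.74 V) and Mn²⁺/Mn is oxidized (anode).
E°cell = E°cat − E°an = −0.74 − (−1.19) = +0.45 V; n = 6.
The balanced reaction is 2 Cr³⁺(aq) + 3 Mn(s) → 2 Cr(s) + 3 Mn²⁺(aq), so Q = [Mn²⁺(aq)]^3 / [Cr³⁺(aq)]^2 = 409 and log Q = 2.612.
E = E° − (0.0641/n)·log Q = +0.45 − (0.0641/6)(2.612) = +0.422 V.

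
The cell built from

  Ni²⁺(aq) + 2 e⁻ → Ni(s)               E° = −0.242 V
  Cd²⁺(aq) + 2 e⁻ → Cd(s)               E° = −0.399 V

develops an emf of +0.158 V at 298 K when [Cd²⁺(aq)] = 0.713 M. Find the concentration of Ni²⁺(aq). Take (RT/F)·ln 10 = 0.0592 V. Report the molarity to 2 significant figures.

With Ni²⁺/Ni at the cathode and Cd²⁺/Cd at the anode, E°cell = −0.242 − (−0.399) = +0.157 V (n = 2).
From the Nernst equation, log Q = n(E° − E)/0.0592 = 2·(+0.157 − (+0.158))/0.0592 = −0.034.
Balancing electrons gives Ni²⁺(aq) + Cd(s) → Ni(s) + Cd²⁺(aq); thus Q = [Cd²⁺(aq)] / [Ni²⁺(aq)].
Substituting the known concentrations and solving, log [Ni²⁺(aq)] = −0.113 and [Ni²⁺(aq)] = 0.77 M.

0.77 M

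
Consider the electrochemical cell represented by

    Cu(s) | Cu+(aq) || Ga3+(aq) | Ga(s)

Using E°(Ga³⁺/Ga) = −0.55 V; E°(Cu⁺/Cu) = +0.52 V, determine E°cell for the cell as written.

−1.07 V

By convention the left-hand electrode in cell notation is the anode (oxidation) and the right-hand electrode is the cathode (reduction).
E°cell = E°(right) − E°(left) = −0.55 − (+0.52) = −1.07 V.
The negative sign shows that, as written, the cell would require an external voltage to drive the reaction.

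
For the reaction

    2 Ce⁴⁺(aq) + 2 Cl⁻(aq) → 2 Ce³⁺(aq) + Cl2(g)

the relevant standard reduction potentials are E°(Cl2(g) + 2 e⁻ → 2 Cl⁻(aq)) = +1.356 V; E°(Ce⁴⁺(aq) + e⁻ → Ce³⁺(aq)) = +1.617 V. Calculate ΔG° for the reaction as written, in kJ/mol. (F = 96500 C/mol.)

−50.4 kJ/mol

In the reaction as written Ce⁴⁺(aq) is reduced, so the Ce⁴⁺/Ce³⁺ couple is the cathode and Cl₂/Cl⁻ is the anode.
E°cell = +1.617 − (+1.356) = +0.261 V; balancing electrons gives n = 2.
ΔG° = −nFE°cell = −(2)(96500)(+0.261) J/mol = −50.4 kJ/mol.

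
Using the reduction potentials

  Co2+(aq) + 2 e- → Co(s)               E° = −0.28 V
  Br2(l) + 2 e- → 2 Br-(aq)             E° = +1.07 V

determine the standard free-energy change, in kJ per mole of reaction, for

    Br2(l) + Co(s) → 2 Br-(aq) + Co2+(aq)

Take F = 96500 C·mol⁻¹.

−261 kJ/mol

In the reaction as written Br2(l) is reduced, so the Br₂/Br⁻ couple is the cathode and Co²⁺/Co is the anode.
E°cell = +1.07 − (−0.28) = +1.35 V; balancing electrons gives n = 2.
ΔG° = −nFE°cell = −(2)(96500)(+1.35) J/mol = −261 kJ/mol.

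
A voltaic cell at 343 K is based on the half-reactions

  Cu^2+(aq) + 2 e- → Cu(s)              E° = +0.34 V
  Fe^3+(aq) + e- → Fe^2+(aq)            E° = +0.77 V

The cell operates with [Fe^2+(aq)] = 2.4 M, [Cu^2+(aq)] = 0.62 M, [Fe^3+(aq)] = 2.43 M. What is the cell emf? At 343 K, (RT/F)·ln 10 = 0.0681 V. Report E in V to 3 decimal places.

+0.437 V

Since E°(Fe³⁺/Fe²⁺) > E°(Cu²⁺/Cu), Fe³⁺/Fe²⁺ serves as the cathode.
E°cell = +0.77 − (+0.34) = +0.43 V, with n = 2 electrons transferred.
The balanced reaction is 2 Fe^3+(aq) + Cu(s) → 2 Fe^2+(aq) + Cu^2+(aq), so Q = ([Fe^2+(aq)]^2·[Cu^2+(aq)]) / [Fe^3+(aq)]^2 = 0.605 and log Q = −0.218.
E = E° − (0.0681/n)·log Q = +0.43 − (0.0681/2)(−0.218) = +0.437 V.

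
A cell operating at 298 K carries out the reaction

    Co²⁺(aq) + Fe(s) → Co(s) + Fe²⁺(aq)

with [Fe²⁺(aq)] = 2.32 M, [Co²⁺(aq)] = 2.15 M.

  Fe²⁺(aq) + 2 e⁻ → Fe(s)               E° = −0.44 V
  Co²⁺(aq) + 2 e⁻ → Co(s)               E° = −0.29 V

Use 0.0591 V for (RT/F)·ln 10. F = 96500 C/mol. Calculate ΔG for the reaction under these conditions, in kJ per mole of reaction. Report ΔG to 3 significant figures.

−28.8 kJ/mol

The standard cell potential is −0.29 − (−0.44) = +0.15 V, with n = 2 electrons in the balanced equation.
Here Q = [Fe²⁺(aq)] / [Co²⁺(aq)] = 1.08 (log Q = 0.033), giving E = +0.15 − (0.0591/2)·(0.033) = +0.1490 V.
Then ΔG = −nFE = −2 × 96500 × +0.1490 J/mol = −28.8 kJ/mol.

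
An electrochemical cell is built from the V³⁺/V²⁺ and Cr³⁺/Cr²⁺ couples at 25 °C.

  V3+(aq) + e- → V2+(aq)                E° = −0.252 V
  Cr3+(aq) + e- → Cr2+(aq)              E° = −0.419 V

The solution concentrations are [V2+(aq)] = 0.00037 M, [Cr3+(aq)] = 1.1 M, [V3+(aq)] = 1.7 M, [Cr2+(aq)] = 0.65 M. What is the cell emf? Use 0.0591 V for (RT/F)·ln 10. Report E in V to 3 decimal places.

The V³⁺/V²⁺ couple has the more positive E°, so it is the cathode; Cr³⁺/Cr²⁺ is the anode.
E°cell = E°cat − E°an = −0.252 − (−0.419) = +0.167 V; n = 1.
Balancing gives V3+(aq) + Cr2+(aq) → V2+(aq) + Cr3+(aq); hence Q = ([V2+(aq)]·[Cr3+(aq)]) / ([V3+(aq)]·[Cr2+(aq)]) = 0.000368 (log Q = −3.434).
E = E° − (0.0591/n)·log Q = +0.167 − (0.0591/1)(−3.434) = +0.370 V.

+0.370 V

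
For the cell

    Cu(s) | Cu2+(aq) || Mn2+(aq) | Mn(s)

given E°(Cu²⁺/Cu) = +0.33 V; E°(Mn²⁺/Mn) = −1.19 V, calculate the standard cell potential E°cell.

By convention the left-hand electrode in cell notation is the anode (oxidation) and the right-hand electrode is the cathode (reduction).
E°cell = E°(right) − E°(left) = −1.19 − (+0.33) = −1.52 V.
The negative sign shows that, as written, the cell would require an external voltage to drive the reaction.

−1.52 V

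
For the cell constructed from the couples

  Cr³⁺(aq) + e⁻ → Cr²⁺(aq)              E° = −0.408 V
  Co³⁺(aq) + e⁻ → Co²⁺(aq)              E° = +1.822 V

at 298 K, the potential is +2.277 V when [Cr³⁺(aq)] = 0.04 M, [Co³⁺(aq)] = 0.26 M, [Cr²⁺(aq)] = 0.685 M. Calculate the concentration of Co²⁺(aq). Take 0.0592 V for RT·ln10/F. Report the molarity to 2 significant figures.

0.72 M

Co³⁺/Co²⁺ is the cathode (higher E°); E°cell = +1.822 − (−0.408) = +2.230 V with n = 1.
From the Nernst equation, log Q = n(E° − E)/0.0592 = 1·(+2.230 − (+2.277))/0.0592 = −0.794.
The balanced reaction is Co³⁺(aq) + Cr²⁺(aq) → Co²⁺(aq) + Cr³⁺(aq), so Q = ([Co²⁺(aq)]·[Cr³⁺(aq)]) / ([Co³⁺(aq)]·[Cr²⁺(aq)]).
Isolating [Co²⁺(aq)] in Q = 10^{−0.794} yields log [Co²⁺(aq)] = −0.145, i.e. 0.72 M.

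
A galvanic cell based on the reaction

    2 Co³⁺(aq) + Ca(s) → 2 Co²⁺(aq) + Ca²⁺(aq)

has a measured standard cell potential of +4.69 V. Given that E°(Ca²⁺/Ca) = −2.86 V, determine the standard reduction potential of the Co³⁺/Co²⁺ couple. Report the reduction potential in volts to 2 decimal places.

In the reaction as written the Co³⁺/Co²⁺ couple is reduced (cathode) and Ca²⁺/Ca is oxidized (anode), so E°cell = E°(Co³⁺/Co²⁺) − E°(Ca²⁺/Ca).
E°(Co³⁺/Co²⁺) = E°cell + E°(anode) = +4.69 + (−2.86) = +1.83 V.

+1.83 V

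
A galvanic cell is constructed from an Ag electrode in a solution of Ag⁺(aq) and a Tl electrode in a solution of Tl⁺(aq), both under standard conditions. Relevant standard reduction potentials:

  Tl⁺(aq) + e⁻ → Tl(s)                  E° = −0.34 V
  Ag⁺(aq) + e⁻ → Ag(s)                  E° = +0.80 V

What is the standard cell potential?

The Ag⁺/Ag couple has the higher E°, so Ag ion is reduced (cathode) and Tl is oxidized (anode).
E°cell = E°(cathode) − E°(anode) = +0.80 − (−0.34) = +1.14 V.

+1.14 V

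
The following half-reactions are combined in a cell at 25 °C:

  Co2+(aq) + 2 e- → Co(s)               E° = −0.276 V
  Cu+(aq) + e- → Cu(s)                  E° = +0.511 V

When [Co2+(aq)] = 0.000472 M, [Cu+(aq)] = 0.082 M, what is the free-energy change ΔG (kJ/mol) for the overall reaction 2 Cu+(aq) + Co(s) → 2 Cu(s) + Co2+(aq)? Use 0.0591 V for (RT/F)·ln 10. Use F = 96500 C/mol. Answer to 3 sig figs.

With Cu⁺/Cu reduced at the cathode, E°cell = +0.511 − (−0.276) = +0.787 V and n = 2.
Here Q = [Co2+(aq)] / [Cu+(aq)]^2 = 0.0702 (log Q = −1.154), giving E = +0.787 − (0.0591/2)·(−1.154) = +0.8211 V.
Then ΔG = −nFE = −2 × 96500 × +0.8211 J/mol = −158 kJ/mol.

−158 kJ/mol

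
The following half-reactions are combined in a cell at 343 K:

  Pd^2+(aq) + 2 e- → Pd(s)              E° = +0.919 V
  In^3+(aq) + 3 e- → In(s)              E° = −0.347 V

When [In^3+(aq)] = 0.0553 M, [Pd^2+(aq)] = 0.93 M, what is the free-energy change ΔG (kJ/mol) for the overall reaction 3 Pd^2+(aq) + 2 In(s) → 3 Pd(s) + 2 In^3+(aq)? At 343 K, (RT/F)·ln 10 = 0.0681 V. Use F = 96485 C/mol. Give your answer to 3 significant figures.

E°cell = +0.919 − (−0.347) = +1.266 V; the balanced reaction transfers n = 6 electrons.
Q = [In^3+(aq)]^2 / [Pd^2+(aq)]^3 = 0.0038, so log Q = −2.420 and E = +1.266 − (0.0681/6)(−2.420) = +1.2935 V.
Then ΔG = −nFE = −6 × 96485 × +1.2935 J/mol = −749 kJ/mol.

−749 kJ/mol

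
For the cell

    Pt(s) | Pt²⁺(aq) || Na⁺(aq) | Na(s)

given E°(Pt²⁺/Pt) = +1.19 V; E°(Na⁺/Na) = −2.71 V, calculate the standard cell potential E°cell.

By convention the left-hand electrode in cell notation is the anode (oxidation) and the right-hand electrode is the cathode (reduction).
E°cell = E°(right) − E°(left) = −2.71 − (+1.19) = −3.90 V.
The negative sign shows that, as written, the cell would require an external voltage to drive the reaction.

−3.90 V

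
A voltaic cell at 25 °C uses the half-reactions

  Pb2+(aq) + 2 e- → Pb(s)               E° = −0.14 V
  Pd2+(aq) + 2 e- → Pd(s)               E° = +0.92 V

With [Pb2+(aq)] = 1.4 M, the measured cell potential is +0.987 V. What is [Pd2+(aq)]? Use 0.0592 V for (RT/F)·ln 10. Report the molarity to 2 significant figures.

Pd²⁺/Pd is the cathode (higher E°); E°cell = +0.92 − (−0.14) = +1.06 V with n = 2.
From the Nernst equation, log Q = n(E° − E)/0.0592 = 2·(+1.06 − (+0.987))/0.0592 = 2.466.
Balancing electrons gives Pd2+(aq) + Pb(s) → Pd(s) + Pb2+(aq); thus Q = [Pb2+(aq)] / [Pd2+(aq)].
Substituting the known concentrations and solving, log [Pd2+(aq)] = −2.320 and [Pd2+(aq)] = 0.0048 M.

0.0048 M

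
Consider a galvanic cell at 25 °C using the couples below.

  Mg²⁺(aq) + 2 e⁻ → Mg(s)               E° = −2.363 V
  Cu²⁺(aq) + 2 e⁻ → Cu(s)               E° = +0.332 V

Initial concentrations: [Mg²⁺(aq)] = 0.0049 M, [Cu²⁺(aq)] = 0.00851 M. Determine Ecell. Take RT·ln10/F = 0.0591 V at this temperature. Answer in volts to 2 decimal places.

+2.70 V

Since E°(Cu²⁺/Cu) > E°(Mg²⁺/Mg), Cu²⁺/Cu serves as the cathode.
The standard potential is +0.332 − (−2.363) = +2.695 V and the balanced reaction transfers n = 2 electrons.
Balancing gives Cu²⁺(aq) + Mg(s) → Cu(s) + Mg²⁺(aq); hence Q = [Mg²⁺(aq)] / [Cu²⁺(aq)] = 0.576 (log Q = −0.240).
Applying E = E° − (RT ln10/nF)·log Q gives +2.695 − (0.0591/2)(−0.240) = +2.70 V.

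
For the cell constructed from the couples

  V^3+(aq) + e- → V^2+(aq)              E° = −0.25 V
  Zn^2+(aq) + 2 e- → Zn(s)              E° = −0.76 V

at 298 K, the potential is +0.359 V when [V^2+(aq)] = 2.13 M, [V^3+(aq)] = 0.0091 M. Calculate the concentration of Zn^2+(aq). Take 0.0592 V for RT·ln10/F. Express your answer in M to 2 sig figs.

V³⁺/V²⁺ is the cathode (higher E°); E°cell = −0.25 − (−0.76) = +0.51 V with n = 2.
Rearranging E = E° − (0.0592/n)·log Q gives log Q = 2(+0.51 − (+0.359))/0.0592 = 5.101.
For 2 V^3+(aq) + Zn(s) → 2 V^2+(aq) + Zn^2+(aq), the reaction quotient is Q = ([V^2+(aq)]^2·[Zn^2+(aq)]) / [V^3+(aq)]^2.
Solving for the unknown gives log [Zn^2+(aq)] = 0.362, so [Zn^2+(aq)] ≈ 2.3 M.

2.3 M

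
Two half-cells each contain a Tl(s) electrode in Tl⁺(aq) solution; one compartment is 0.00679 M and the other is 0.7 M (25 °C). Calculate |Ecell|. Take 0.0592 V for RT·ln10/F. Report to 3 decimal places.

For a concentration cell E°cell = 0, since both electrodes use the same couple.
The compartment with the higher Tl⁺(aq) concentration (0.7 M) acts as the cathode; ions are reduced there and produced at the dilute (0.00679 M) anode.
With n = 1, Ecell = −(0.0592/1)·log([dilute]/[conc]) = −(0.0592/1)·log(0.00679/0.7) = +0.119 V.

0.119 V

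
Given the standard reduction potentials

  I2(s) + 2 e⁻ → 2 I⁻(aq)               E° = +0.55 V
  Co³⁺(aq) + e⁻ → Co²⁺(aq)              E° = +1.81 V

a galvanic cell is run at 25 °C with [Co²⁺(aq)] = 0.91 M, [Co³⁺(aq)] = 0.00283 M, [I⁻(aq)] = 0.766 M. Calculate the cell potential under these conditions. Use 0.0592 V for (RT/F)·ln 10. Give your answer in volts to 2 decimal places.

+1.10 V

The Co³⁺/Co²⁺ couple has the more positive E°, so it is the cathode; I₂/I⁻ is the anode.
E°cell = E°cat − E°an = +1.81 − (+0.55) = +1.26 V; n = 2.
Balancing gives 2 Co³⁺(aq) + 2 I⁻(aq) → 2 Co²⁺(aq) + I2(s); hence Q = [Co²⁺(aq)]^2 / ([Co³⁺(aq)]^2·[I⁻(aq)]^2) = 1.76×10^5 (log Q = 5.246).
Applying E = E° − (RT ln10/nF)·log Q gives +1.26 − (0.0592/2)(5.246) = +1.10 V.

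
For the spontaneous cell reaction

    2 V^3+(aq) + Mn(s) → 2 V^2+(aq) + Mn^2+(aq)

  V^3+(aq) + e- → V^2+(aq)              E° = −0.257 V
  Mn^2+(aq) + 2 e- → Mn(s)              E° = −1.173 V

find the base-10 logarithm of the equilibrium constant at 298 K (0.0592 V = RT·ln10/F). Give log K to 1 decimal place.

The V³⁺/V²⁺ couple is reduced (cathode); E°cell = −0.257 − (−1.173) = +0.916 V with n = 2.
At equilibrium E = 0, so log K = nE°cell / 0.0592 = (2)(+0.916) / 0.0592 = 30.9.

log K = 30.9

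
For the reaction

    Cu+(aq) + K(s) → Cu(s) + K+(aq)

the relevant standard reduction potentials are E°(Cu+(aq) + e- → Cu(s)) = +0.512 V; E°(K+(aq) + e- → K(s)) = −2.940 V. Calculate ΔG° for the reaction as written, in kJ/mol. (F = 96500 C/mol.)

−333 kJ/mol

In the reaction as written Cu+(aq) is reduced, so the Cu⁺/Cu couple is the cathode and K⁺/K is the anode.
E°cell = +0.512 − (−2.940) = +3.452 V; balancing electrons gives n = 1.
ΔG° = −nFE°cell = −(1)(96500)(+3.452) J/mol = −333 kJ/mol.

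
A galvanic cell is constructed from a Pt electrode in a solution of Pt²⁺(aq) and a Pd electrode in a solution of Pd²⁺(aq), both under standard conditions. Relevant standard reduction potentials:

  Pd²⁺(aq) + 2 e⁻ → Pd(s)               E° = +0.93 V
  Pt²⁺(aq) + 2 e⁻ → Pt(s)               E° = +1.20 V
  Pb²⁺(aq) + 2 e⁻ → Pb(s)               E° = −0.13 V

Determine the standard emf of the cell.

+0.27 V

The Pt²⁺/Pt couple has the higher E°, so Pt ion is reduced (cathode) and Pd is oxidized (anode).
E°cell = E°(cathode) − E°(anode) = +1.20 − (+0.93) = +0.27 V.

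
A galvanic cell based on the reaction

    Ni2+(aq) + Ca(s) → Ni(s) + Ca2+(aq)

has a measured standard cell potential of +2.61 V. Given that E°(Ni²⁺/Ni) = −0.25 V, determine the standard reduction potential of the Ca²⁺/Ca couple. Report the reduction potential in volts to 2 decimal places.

In the reaction as written the Ni²⁺/Ni couple is reduced (cathode) and Ca²⁺/Ca is oxidized (anode), so E°cell = E°(Ni²⁺/Ni) − E°(Ca²⁺/Ca).
E°(Ca²⁺/Ca) = E°(cathode) − E°cell = −0.25 − (+2.61) = −2.86 V.

−2.86 V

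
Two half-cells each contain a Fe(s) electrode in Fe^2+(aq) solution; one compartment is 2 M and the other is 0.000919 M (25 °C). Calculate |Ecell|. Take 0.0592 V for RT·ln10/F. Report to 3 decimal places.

For a concentration cell E°cell = 0, since both electrodes use the same couple.
The compartment with the higher Fe^2+(aq) concentration (2 M) acts as the cathode; ions are reduced there and produced at the dilute (0.000919 M) anode.
With n = 2, Ecell = −(0.0592/2)·log([dilute]/[conc]) = −(0.0592/2)·log(0.000919/2) = +0.099 V.

0.099 V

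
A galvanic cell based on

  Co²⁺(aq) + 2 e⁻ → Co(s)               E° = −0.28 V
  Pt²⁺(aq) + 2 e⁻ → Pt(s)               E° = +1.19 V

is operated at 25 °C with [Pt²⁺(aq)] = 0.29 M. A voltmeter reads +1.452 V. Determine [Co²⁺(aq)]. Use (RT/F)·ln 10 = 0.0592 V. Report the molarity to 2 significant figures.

With Pt²⁺/Pt at the cathode and Co²⁺/Co at the anode, E°cell = +1.19 − (−0.28) = +1.47 V (n = 2).
Since E = E° − (0.0592/n)·log Q, log Q = n(E° − E)/0.0592 = 0.608.
For Pt²⁺(aq) + Co(s) → Pt(s) + Co²⁺(aq), the reaction quotient is Q = [Co²⁺(aq)] / [Pt²⁺(aq)].
Solving for the unknown gives log [Co²⁺(aq)] = 0.070, so [Co²⁺(aq)] ≈ 1.2 M.

1.2 M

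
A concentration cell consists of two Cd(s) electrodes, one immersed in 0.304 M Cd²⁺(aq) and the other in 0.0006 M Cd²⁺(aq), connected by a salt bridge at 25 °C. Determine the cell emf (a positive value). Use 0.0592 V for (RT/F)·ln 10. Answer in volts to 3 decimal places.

0.080 V

For a concentration cell E°cell = 0, since both electrodes use the same couple.
The compartment with the higher Cd²⁺(aq) concentration (0.304 M) acts as the cathode; ions are reduced there and produced at the dilute (0.0006 M) anode.
With n = 2, Ecell = −(0.0592/2)·log([dilute]/[conc]) = −(0.0592/2)·log(0.0006/0.304) = +0.080 V.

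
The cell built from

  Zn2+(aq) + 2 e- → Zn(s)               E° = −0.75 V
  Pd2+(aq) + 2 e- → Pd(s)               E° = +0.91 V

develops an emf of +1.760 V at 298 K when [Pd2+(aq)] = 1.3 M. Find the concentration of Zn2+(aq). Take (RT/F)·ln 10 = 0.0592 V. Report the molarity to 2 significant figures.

With Pd²⁺/Pd at the cathode and Zn²⁺/Zn at the anode, E°cell = +0.91 − (−0.75) = +1.66 V (n = 2).
From the Nernst equation, log Q = n(E° − E)/0.0592 = 2·(+1.66 − (+1.760))/0.0592 = −3.378.
The balanced reaction is Pd2+(aq) + Zn(s) → Pd(s) + Zn2+(aq), so Q = [Zn2+(aq)] / [Pd2+(aq)].
Solving for the unknown gives log [Zn2+(aq)] = −3.264, so [Zn2+(aq)] ≈ 0.00054 M.

0.00054 M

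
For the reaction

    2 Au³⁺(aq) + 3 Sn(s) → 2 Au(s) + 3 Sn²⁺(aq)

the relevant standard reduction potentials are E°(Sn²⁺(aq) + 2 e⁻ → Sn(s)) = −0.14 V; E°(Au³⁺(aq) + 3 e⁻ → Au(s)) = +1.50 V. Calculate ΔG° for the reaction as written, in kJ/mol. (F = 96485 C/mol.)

In the reaction as written Au³⁺(aq) is reduced, so the Au³⁺/Au couple is the cathode and Sn²⁺/Sn is the anode.
E°cell = +1.50 − (−0.14) = +1.64 V; balancing electrons gives n = 6.
ΔG° = −nFE°cell = −(6)(96485)(+1.64) J/mol = −949 kJ/mol.

−949 kJ/mol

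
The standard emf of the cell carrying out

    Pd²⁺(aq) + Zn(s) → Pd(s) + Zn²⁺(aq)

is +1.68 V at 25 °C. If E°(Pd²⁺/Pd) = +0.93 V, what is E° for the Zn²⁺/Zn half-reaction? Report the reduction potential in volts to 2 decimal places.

−0.75 V

In the reaction as written the Pd²⁺/Pd couple is reduced (cathode) and Zn²⁺/Zn is oxidized (anode), so E°cell = E°(Pd²⁺/Pd) − E°(Zn²⁺/Zn).
E°(Zn²⁺/Zn) = E°(cathode) − E°cell = +0.93 − (+1.68) = −0.75 V.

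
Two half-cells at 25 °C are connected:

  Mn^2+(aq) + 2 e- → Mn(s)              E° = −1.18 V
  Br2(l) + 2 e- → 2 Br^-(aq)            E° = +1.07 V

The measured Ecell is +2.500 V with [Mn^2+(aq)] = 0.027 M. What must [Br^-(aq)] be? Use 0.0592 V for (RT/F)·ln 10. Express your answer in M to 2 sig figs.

With Br₂/Br⁻ at the cathode and Mn²⁺/Mn at the anode, E°cell = +1.07 − (−1.18) = +2.25 V (n = 2).
From the Nernst equation, log Q = n(E° − E)/0.0592 = 2·(+2.25 − (+2.500))/0.0592 = −8.446.
The balanced reaction is Br2(l) + Mn(s) → 2 Br^-(aq) + Mn^2+(aq), so Q = [Br^-(aq)]^2·[Mn^2+(aq)].
Isolating [Br^-(aq)] in Q = 10^{−8.446} yields log [Br^-(aq)] = −3.439, i.e. 0.00036 M.

0.00036 M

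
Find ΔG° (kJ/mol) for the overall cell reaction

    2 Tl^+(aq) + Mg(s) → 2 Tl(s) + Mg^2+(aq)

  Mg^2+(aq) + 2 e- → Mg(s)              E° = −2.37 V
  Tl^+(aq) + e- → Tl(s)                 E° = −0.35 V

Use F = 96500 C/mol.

−390 kJ/mol

In the reaction as written Tl^+(aq) is reduced, so the Tl⁺/Tl couple is the cathode and Mg²⁺/Mg is the anode.
E°cell = −0.35 − (−2.37) = +2.02 V; balancing electrons gives n = 2.
ΔG° = −nFE°cell = −(2)(96500)(+2.02) J/mol = −390 kJ/mol.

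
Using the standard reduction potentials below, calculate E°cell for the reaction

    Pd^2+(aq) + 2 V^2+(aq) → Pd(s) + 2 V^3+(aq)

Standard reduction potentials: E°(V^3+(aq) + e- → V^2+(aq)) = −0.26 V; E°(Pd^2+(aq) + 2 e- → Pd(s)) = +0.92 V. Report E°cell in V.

Pd^2+(aq) gains electrons, so the Pd²⁺/Pd couple is the cathode; the V³⁺/V²⁺ couple is the anode.
E°cell = E°(cathode) − E°(anode) = +0.92 − (−0.26) = +1.18 V.

+1.18 V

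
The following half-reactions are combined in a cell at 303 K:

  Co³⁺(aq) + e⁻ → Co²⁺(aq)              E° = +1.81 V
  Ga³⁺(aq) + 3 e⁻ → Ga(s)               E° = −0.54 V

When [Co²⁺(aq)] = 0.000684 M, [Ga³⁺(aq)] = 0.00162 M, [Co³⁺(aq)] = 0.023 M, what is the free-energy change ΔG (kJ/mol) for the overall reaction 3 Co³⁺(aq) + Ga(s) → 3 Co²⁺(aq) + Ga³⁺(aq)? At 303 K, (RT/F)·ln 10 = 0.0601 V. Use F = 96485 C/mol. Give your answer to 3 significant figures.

−723 kJ/mol

E°cell = +1.81 − (−0.54) = +2.35 V; the balanced reaction transfers n = 3 electrons.
The reaction quotient is ([Co²⁺(aq)]^3·[Ga³⁺(aq)]) / [Co³⁺(aq)]^3 = 4.26×10^−8; by Nernst, E = +2.35 − (0.0601/3)(−7.371) = +2.4977 V.
Then ΔG = −nFE = −3 × 96485 × +2.4977 J/mol = −723 kJ/mol.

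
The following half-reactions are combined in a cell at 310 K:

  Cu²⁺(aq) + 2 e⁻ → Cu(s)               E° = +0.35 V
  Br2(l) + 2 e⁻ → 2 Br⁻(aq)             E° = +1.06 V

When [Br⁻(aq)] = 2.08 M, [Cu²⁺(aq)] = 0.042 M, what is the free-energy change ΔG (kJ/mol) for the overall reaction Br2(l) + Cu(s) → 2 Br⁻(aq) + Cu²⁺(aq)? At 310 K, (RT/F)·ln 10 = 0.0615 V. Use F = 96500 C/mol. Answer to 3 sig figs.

E°cell = +1.06 − (+0.35) = +0.71 V; the balanced reaction transfers n = 2 electrons.
Q = [Br⁻(aq)]^2·[Cu²⁺(aq)] = 0.182, so log Q = −0.741 and E = +0.71 − (0.0615/2)(−0.741) = +0.7328 V.
ΔG = −nFE = −(2)(96500)(+0.7328) J/mol = −141 kJ/mol.

−141 kJ/mol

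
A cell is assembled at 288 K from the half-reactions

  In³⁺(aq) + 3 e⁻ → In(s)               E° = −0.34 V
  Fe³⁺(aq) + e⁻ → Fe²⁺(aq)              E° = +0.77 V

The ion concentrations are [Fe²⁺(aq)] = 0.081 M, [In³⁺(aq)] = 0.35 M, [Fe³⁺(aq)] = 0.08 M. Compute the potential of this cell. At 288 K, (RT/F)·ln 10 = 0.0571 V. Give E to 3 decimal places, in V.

The Fe³⁺/Fe²⁺ couple has the more positive E°, so it is the cathode; In³⁺/In is the anode.
The standard potential is +0.77 − (−0.34) = +1.11 V and the balanced reaction transfers n = 3 electrons.
The balanced reaction is 3 Fe³⁺(aq) + In(s) → 3 Fe²⁺(aq) + In³⁺(aq), so Q = ([Fe²⁺(aq)]^3·[In³⁺(aq)]) / [Fe³⁺(aq)]^3 = 0.363 and log Q = −0.440.
By the Nernst equation, E = +1.11 − (0.0571/3)·(−0.440) = +1.118 V.

+1.118 V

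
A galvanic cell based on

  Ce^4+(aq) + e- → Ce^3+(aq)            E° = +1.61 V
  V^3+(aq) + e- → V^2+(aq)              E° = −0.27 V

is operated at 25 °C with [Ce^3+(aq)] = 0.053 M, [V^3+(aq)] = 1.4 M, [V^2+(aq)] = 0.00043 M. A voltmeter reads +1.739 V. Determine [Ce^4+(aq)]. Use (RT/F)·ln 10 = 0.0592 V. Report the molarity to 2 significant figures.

The Ce⁴⁺/Ce³⁺ couple has the larger reduction potential, so it is the cathode: E°cell = +1.61 − (−0.27) = +1.88 V and n = 1.
From the Nernst equation, log Q = n(E° − E)/0.0592 = 1·(+1.88 − (+1.739))/0.0592 = 2.382.
For Ce^4+(aq) + V^2+(aq) → Ce^3+(aq) + V^3+(aq), the reaction quotient is Q = ([Ce^3+(aq)]·[V^3+(aq)]) / ([Ce^4+(aq)]·[V^2+(aq)]).
Substituting the known concentrations and solving, log [Ce^4+(aq)] = −0.145 and [Ce^4+(aq)] = 0.72 M.

0.72 M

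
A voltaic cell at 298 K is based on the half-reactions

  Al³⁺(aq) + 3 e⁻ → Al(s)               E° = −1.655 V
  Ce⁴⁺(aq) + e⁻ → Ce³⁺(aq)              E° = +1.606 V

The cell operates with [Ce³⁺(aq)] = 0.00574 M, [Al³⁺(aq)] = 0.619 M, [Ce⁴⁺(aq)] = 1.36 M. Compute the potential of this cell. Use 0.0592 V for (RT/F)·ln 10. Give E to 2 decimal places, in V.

+3.41 V

Since E°(Ce⁴⁺/Ce³⁺) > E°(Al³⁺/Al), Ce⁴⁺/Ce³⁺ serves as the cathode.
E°cell = E°cat − E°an = +1.606 − (−1.655) = +3.261 V; n = 3.
For the overall reaction 3 Ce⁴⁺(aq) + Al(s) → 3 Ce³⁺(aq) + Al³⁺(aq), Q = ([Ce³⁺(aq)]^3·[Al³⁺(aq)]) / [Ce⁴⁺(aq)]^3 = 4.65×10^−8, giving log Q = −7.332.
By the Nernst equation, E = +3.261 − (0.0592/3)·(−7.332) = +3.41 V.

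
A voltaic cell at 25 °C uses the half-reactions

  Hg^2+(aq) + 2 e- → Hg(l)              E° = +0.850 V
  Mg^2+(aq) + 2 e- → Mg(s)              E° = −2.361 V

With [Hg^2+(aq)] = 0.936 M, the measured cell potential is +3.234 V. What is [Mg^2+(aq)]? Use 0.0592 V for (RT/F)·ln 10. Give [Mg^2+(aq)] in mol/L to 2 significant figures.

The Hg²⁺/Hg couple has the larger reduction potential, so it is the cathode: E°cell = +0.850 − (−2.361) = +3.211 V and n = 2.
Rearranging E = E° − (0.0592/n)·log Q gives log Q = 2(+3.211 − (+3.234))/0.0592 = −0.777.
Balancing electrons gives Hg^2+(aq) + Mg(s) → Hg(l) + Mg^2+(aq); thus Q = [Mg^2+(aq)] / [Hg^2+(aq)].
Solving for the unknown gives log [Mg^2+(aq)] = −0.806, so [Mg^2+(aq)] ≈ 0.16 M.

0.16 M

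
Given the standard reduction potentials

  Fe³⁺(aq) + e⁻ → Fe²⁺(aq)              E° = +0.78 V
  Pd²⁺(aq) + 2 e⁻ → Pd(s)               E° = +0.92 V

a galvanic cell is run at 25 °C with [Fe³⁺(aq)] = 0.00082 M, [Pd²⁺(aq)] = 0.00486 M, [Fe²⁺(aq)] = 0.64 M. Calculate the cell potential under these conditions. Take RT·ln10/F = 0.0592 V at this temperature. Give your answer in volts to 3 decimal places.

Pd²⁺/Pd is reduced (cathode, E° = +0.92 V) and Fe³⁺/Fe²⁺ is oxidized (anode).
The standard potential is +0.92 − (+0.78) = +0.14 V and the balanced reaction transfers n = 2 electrons.
The balanced reaction is Pd²⁺(aq) + 2 Fe²⁺(aq) → Pd(s) + 2 Fe³⁺(aq), so Q = [Fe³⁺(aq)]^2 / ([Pd²⁺(aq)]·[Fe²⁺(aq)]^2) = 0.000338 and log Q = −3.471.
Applying E = E° − (RT ln10/nF)·log Q gives +0.14 − (0.0592/2)(−3.471) = +0.243 V.

+0.243 V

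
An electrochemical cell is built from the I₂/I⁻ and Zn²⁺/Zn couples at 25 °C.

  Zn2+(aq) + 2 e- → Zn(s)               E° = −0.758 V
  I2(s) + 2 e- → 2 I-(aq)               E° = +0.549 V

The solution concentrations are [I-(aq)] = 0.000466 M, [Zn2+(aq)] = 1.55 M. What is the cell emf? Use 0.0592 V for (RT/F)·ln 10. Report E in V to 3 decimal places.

+1.499 V

The I₂/I⁻ couple has the more positive E°, so it is the cathode; Zn²⁺/Zn is the anode.
E°cell = +0.549 − (−0.758) = +1.307 V, with n = 2 electrons transferred.
Balancing gives I2(s) + Zn(s) → 2 I-(aq) + Zn2+(aq); hence Q = [I-(aq)]^2·[Zn2+(aq)] = 3.37×10^−7 (log Q = −6.473).
By the Nernst equation, E = +1.307 − (0.0592/2)·(−6.473) = +1.499 V.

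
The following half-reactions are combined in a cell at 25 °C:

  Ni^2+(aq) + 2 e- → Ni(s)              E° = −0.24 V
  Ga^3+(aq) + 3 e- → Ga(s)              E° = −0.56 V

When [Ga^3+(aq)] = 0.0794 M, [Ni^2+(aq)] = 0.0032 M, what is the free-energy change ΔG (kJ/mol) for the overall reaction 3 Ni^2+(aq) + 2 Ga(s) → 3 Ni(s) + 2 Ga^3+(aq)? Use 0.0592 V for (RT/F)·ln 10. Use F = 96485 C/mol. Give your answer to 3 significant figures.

With Ni²⁺/Ni reduced at the cathode, E°cell = −0.24 − (−0.56) = +0.32 V and n = 6.
Here Q = [Ga^3+(aq)]^2 / [Ni^2+(aq)]^3 = 1.92×10^5 (log Q = 5.284), giving E = +0.32 − (0.0592/6)·(5.284) = +0.2679 V.
Finally ΔG = −nFE = −(6)(96485 C/mol)(+0.2679 V) = −155 kJ/mol.

−155 kJ/mol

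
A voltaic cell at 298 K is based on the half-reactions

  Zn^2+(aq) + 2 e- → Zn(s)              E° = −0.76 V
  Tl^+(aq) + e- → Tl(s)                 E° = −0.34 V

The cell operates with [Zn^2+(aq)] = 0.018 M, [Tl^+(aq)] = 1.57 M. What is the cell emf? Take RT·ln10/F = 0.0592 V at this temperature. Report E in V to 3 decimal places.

+0.483 V

The Tl⁺/Tl couple has the more positive E°, so it is the cathode; Zn²⁺/Zn is the anode.
E°cell = E°cat − E°an = −0.34 − (−0.76) = +0.42 V; n = 2.
For the overall reaction 2 Tl^+(aq) + Zn(s) → 2 Tl(s) + Zn^2+(aq), Q = [Zn^2+(aq)] / [Tl^+(aq)]^2 = 0.0073, giving log Q = −2.137.
Applying E = E° − (RT ln10/nF)·log Q gives +0.42 − (0.0592/2)(−2.137) = +0.483 V.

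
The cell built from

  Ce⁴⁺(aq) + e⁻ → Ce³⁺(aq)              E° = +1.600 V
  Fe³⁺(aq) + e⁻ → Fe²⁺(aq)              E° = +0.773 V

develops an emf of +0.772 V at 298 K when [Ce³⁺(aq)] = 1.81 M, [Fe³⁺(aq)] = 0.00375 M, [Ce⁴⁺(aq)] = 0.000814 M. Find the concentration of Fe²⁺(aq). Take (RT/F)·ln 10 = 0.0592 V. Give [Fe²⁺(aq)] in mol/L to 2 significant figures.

0.98 M

Ce⁴⁺/Ce³⁺ is the cathode (higher E°); E°cell = +1.600 − (+0.773) = +0.827 V with n = 1.
From the Nernst equation, log Q = n(E° − E)/0.0592 = 1·(+0.827 − (+0.772))/0.0592 = 0.929.
The balanced reaction is Ce⁴⁺(aq) + Fe²⁺(aq) → Ce³⁺(aq) + Fe³⁺(aq), so Q = ([Ce³⁺(aq)]·[Fe³⁺(aq)]) / ([Ce⁴⁺(aq)]·[Fe²⁺(aq)]).
Substituting the known concentrations and solving, log [Fe²⁺(aq)] = −0.008 and [Fe²⁺(aq)] = 0.98 M.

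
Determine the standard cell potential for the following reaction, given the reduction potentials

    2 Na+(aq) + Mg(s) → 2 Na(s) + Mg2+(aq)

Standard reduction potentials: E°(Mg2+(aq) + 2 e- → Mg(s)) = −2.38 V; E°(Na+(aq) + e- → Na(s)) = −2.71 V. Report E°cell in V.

−0.33 V

In the reaction as written, Na+(aq) is reduced (cathode) and Mg2+(aq) is produced by oxidation at the anode.
E°cell = E°(cathode) − E°(anode) = −2.71 − (−2.38) = −0.33 V.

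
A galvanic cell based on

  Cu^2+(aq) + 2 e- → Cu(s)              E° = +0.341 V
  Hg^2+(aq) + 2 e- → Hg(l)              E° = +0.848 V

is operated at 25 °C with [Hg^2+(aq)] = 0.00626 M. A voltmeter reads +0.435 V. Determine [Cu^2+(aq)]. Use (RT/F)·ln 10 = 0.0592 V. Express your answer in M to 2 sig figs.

1.7 M

Hg²⁺/Hg is the cathode (higher E°); E°cell = +0.848 − (+0.341) = +0.507 V with n = 2.
From the Nernst equation, log Q = n(E° − E)/0.0592 = 2·(+0.507 − (+0.435))/0.0592 = 2.432.
For Hg^2+(aq) + Cu(s) → Hg(l) + Cu^2+(aq), the reaction quotient is Q = [Cu^2+(aq)] / [Hg^2+(aq)].
Substituting the known concentrations and solving, log [Cu^2+(aq)] = 0.229 and [Cu^2+(aq)] = 1.7 M.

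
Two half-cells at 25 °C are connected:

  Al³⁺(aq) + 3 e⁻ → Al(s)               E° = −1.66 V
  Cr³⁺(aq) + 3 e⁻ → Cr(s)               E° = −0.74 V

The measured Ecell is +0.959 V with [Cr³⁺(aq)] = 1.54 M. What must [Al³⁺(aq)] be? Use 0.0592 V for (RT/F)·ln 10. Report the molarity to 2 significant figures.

0.016 M

Cr³⁺/Cr is the cathode (higher E°); E°cell = −0.74 − (−1.66) = +0.92 V with n = 3.
Rearranging E = E° − (0.0592/n)·log Q gives log Q = 3(+0.92 − (+0.959))/0.0592 = −1.976.
For Cr³⁺(aq) + Al(s) → Cr(s) + Al³⁺(aq), the reaction quotient is Q = [Al³⁺(aq)] / [Cr³⁺(aq)].
Solving for the unknown gives log [Al³⁺(aq)] = −1.788, so [Al³⁺(aq)] ≈ 0.016 M.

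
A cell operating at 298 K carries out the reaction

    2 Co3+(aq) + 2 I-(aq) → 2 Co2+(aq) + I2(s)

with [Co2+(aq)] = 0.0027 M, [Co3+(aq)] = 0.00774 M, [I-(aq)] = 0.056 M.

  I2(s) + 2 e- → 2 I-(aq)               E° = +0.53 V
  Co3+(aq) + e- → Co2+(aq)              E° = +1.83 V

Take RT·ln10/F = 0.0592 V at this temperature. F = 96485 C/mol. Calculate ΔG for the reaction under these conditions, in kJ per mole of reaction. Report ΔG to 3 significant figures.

E°cell = +1.83 − (+0.53) = +1.30 V; the balanced reaction transfers n = 2 electrons.
Here Q = [Co2+(aq)]^2 / ([Co3+(aq)]^2·[I-(aq)]^2) = 38.8 (log Q = 1.589), giving E = +1.30 − (0.0592/2)·(1.589) = +1.2530 V.
Then ΔG = −nFE = −2 × 96485 × +1.2530 J/mol = −242 kJ/mol.

−242 kJ/mol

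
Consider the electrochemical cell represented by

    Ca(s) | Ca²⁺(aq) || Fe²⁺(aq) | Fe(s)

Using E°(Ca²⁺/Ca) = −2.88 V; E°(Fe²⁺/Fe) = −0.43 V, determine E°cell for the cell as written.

By convention the left-hand electrode in cell notation is the anode (oxidation) and the right-hand electrode is the cathode (reduction).
E°cell = E°(right) − E°(left) = −0.43 − (−2.88) = +2.45 V.

+2.45 V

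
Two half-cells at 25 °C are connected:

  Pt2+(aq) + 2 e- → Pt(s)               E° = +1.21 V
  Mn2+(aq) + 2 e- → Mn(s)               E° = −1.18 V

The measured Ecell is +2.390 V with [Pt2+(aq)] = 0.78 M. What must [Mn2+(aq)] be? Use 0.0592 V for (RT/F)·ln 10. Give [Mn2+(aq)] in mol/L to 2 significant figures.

The Pt²⁺/Pt couple has the larger reduction potential, so it is the cathode: E°cell = +1.21 − (−1.18) = +2.39 V and n = 2.
Since E = E° − (0.0592/n)·log Q, log Q = n(E° − E)/0.0592 = 0.000.
The balanced reaction is Pt2+(aq) + Mn(s) → Pt(s) + Mn2+(aq), so Q = [Mn2+(aq)] / [Pt2+(aq)].
Substituting the known concentrations and solving, log [Mn2+(aq)] = −0.108 and [Mn2+(aq)] = 0.78 M.

0.78 M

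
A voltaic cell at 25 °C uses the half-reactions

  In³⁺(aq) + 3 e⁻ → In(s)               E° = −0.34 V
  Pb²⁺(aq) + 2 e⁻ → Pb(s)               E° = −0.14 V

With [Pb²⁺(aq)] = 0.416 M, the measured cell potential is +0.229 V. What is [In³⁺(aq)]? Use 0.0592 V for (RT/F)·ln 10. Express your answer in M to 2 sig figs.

With Pb²⁺/Pb at the cathode and In³⁺/In at the anode, E°cell = −0.14 − (−0.34) = +0.20 V (n = 6).
Rearranging E = E° − (0.0592/n)·log Q gives log Q = 6(+0.20 − (+0.229))/0.0592 = −2.939.
For 3 Pb²⁺(aq) + 2 In(s) → 3 Pb(s) + 2 In³⁺(aq), the reaction quotient is Q = [In³⁺(aq)]^2 / [Pb²⁺(aq)]^3.
Isolating [In³⁺(aq)] in Q = 10^{−2.939} yields log [In³⁺(aq)] = −2.041, i.e. 0.0091 M.

0.0091 M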